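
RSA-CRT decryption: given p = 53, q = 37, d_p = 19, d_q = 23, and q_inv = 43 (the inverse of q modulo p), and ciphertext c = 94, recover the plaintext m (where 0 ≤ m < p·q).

722

m₁ = c^(d_p) mod p: c ≡ 41 (mod 53), and 41^19 mod 53 = 33.
m₂ = c^(d_q) mod q: c ≡ 20 (mod 37), and 20^23 mod 37 = 19.
h = q_inv·(m₁ − m₂) mod p = 43·(33 − 19) mod 53 = 19.
m = m₂ + h·q = 19 + 19·37 = 722.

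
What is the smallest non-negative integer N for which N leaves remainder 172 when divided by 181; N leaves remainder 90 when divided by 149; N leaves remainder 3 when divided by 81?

Combine the congruences pairwise.
From N ≡ 172 (mod 181) write N = 172 + 181t. Substituting into N ≡ 90 (mod 149) gives 181t ≡ 67 (mod 149), and since 32⁻¹ ≡ 14 (mod 149), t ≡ 44. Hence N ≡ 172 + 181·44 = 8136 (mod 26969).
From N ≡ 8136 (mod 26969) write N = 8136 + 26969t. Substituting into N ≡ 3 (mod 81) gives 26969t ≡ 48 (mod 81), and since 77⁻¹ ≡ 20 (mod 81), t ≡ 69. Hence N ≡ 8136 + 26969·69 = 1868997 (mod 2184489).

1868997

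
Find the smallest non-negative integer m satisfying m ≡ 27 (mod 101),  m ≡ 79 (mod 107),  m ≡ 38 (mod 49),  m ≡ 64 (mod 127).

36238625

From m ≡ 27 (mod 101) write m = 27 + 101t. Substituting into m ≡ 79 (mod 107) gives 101t ≡ 52 (mod 107), and since 101⁻¹ ≡ 89 (mod 107), t ≡ 27. Hence m ≡ 27 + 101·27 = 2754 (mod 10807).
From m ≡ 2754 (mod 10807) write m = 2754 + 10807t. Substituting into m ≡ 38 (mod 49) gives 10807t ≡ 28 (mod 49), and since 27⁻¹ ≡ 20 (mod 49), t ≡ 21. Hence m ≡ 2754 + 10807·21 = 229701 (mod 529543).
From m ≡ 229701 (mod 529543) write m = 229701 + 529543t. Substituting into m ≡ 64 (mod 127) gives 529543t ≡ 106 (mod 127), and since 80⁻¹ ≡ 27 (mod 127), t ≡ 68. Hence m ≡ 229701 + 529543·68 = 36238625 (mod 67251961).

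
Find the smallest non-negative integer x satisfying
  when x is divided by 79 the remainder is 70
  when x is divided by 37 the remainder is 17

1571

Combine the congruences pairwise.
From x ≡ 70 (mod 79) write x = 70 + 79t. Substituting into x ≡ 17 (mod 37) gives 79t ≡ 21 (mod 37), and since 5⁻¹ ≡ 15 (mod 37), t ≡ 19. Hence x ≡ 70 + 79·19 = 1571 (mod 2923).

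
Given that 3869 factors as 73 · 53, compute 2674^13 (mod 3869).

Mod 73: 2674 ≡ 46; 46^13 ≡ 46 (mod 73).
Mod 53: 2674 ≡ 24; 24^13 ≡ 1 (mod 53).
Combine by CRT: x ≡ 46 (mod 73), x ≡ 1 (mod 53) ⇒ x ≡ 849 (mod 3869).

849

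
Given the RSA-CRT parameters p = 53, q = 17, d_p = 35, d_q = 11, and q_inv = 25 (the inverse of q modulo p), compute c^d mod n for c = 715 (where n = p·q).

m₁ = c^(d_p) mod p: c ≡ 26 (mod 53), and 26^35 mod 53 = 50.
m₂ = c^(d_q) mod q: c ≡ 1 (mod 17), and 1^11 mod 17 = 1.
h = q_inv·(m₁ − m₂) mod p = 25·(50 − 1) mod 53 = 6.
m = m₂ + h·q = 1 + 6·17 = 103.

103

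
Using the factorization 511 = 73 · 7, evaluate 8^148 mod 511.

Mod 73: 8 ≡ 8; by Fermat, exponent reduces to 148 mod 72 = 4; 8^4 ≡ 8 (mod 73).
Mod 7: 8 ≡ 1; by Fermat, exponent reduces to 148 mod 6 = 4; 1^4 ≡ 1 (mod 7).
Combine by CRT: x ≡ 8 (mod 73), x ≡ 1 (mod 7) ⇒ x ≡ 8 (mod 511).

8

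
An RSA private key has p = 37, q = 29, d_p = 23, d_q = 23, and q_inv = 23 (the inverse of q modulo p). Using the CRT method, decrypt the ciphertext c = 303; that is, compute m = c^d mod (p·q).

m₁ = c^(d_p) mod p: c ≡ 7 (mod 37), and 7^23 mod 37 = 9.
m₂ = c^(d_q) mod q: c ≡ 13 (mod 29), and 13^23 mod 29 = 5.
h = q_inv·(m₁ − m₂) mod p = 23·(9 − 5) mod 37 = 18.
m = m₂ + h·q = 5 + 18·29 = 527.

527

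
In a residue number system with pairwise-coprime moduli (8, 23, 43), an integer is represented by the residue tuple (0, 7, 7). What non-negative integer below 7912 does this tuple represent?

4952

Combine the congruences pairwise.
From x ≡ 0 (mod 8) write x = 0 + 8t. Substituting into x ≡ 7 (mod 23) gives 8t ≡ 7 (mod 23), and since 8⁻¹ ≡ 3 (mod 23), t ≡ 21. Hence x ≡ 0 + 8·21 = 168 (mod 184).
From x ≡ 168 (mod 184) write x = 168 + 184t. Substituting into x ≡ 7 (mod 43) gives 184t ≡ 11 (mod 43), and since 12⁻¹ ≡ 18 (mod 43), t ≡ 26. Hence x ≡ 168 + 184·26 = 4952 (mod 7912).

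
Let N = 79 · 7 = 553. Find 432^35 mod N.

465

Mod 79: 432 ≡ 37; 37^35 ≡ 70 (mod 79).
Mod 7: 432 ≡ 5; by Fermat, exponent reduces to 35 mod 6 = 5; 5^5 ≡ 3 (mod 7).
Combine by CRT: x ≡ 70 (mod 79), x ≡ 3 (mod 7) ⇒ x ≡ 465 (mod 553).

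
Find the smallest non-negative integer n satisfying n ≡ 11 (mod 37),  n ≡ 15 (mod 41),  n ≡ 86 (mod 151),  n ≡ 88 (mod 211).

The moduli are pairwise coprime; M = 37·41·151·211 = 48333137.
M/37 = 1306301; 1306301 ≡ 16 (mod 37); 16·7 ≡ 1, so inverse 7.
M/41 = 1178857; 1178857 ≡ 25 (mod 41); 25·23 ≡ 1, so inverse 23.
M/151 = 320087; 320087 ≡ 118 (mod 151); 118·32 ≡ 1, so inverse 32.
M/211 = 229067; 229067 ≡ 132 (mod 211); 132·8 ≡ 1, so inverse 8.
n ≡ 11·1306301·7 + 15·1178857·23 + 86·320087·32 + 88·229067·8 = 1549433434.
1549433434 mod 48333137 = 2773050.

2773050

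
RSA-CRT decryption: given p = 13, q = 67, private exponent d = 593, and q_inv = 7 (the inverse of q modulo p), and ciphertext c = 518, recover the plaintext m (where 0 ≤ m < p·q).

d_p = d mod (p−1) = 593 mod 12 = 5; d_q = d mod (q−1) = 65.
m₁ = c^(d_p) mod p: c ≡ 11 (mod 13), and 11^5 mod 13 = 7.
m₂ = c^(d_q) mod q: c ≡ 49 (mod 67), and 49^65 mod 67 = 26.
h = q_inv·(m₁ − m₂) mod p = 7·(7 − 26) mod 13 = 10.
m = m₂ + h·q = 26 + 10·67 = 696.

696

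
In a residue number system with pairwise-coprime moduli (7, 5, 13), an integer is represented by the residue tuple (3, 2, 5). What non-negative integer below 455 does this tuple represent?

122

From x ≡ 3 (mod 7) write x = 3 + 7t. Substituting into x ≡ 2 (mod 5) gives 7t ≡ 4 (mod 5), and since 2⁻¹ ≡ 3 (mod 5), t ≡ 2. Hence x ≡ 3 + 7·2 = 17 (mod 35).
From x ≡ 17 (mod 35) write x = 17 + 35t. Substituting into x ≡ 5 (mod 13) gives 35t ≡ 1 (mod 13), and since 9⁻¹ ≡ 3 (mod 13), t ≡ 3. Hence x ≡ 17 + 35·3 = 122 (mod 455).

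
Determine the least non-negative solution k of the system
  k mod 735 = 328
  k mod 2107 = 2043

gcd(735, 2107) = 49 and 49 | (2043 − 328), so the pair is consistent; merging gives k ≡ 23113 (mod 31605), where 31605 = lcm(735, 2107).
The solution is unique modulo lcm(735, 2107) = 31605.

23113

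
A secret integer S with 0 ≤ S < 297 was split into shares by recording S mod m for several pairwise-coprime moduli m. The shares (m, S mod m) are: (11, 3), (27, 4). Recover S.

58

From S ≡ 3 (mod 11) write S = 3 + 11t. Substituting into S ≡ 4 (mod 27) gives 11t ≡ 1 (mod 27), and since 11⁻¹ ≡ 5 (mod 27), t ≡ 5. Hence S ≡ 3 + 11·5 = 58 (mod 297).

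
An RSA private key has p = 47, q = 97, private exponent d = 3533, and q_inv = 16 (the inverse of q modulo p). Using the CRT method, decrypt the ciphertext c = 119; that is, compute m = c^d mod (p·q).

d_p = d mod (p−1) = 3533 mod 46 = 37; d_q = d mod (q−1) = 77.
m₁ = c^(d_p) mod p: c ≡ 25 (mod 47), and 25^37 mod 47 = 24.
m₂ = c^(d_q) mod q: c ≡ 22 (mod 97), and 22^77 mod 97 = 22.
h = q_inv·(m₁ − m₂) mod p = 16·(24 − 22) mod 47 = 32.
m = m₂ + h·q = 22 + 32·97 = 3126.

3126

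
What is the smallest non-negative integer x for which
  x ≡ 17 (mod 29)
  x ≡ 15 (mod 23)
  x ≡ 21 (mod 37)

Combine the congruences pairwise.
From x ≡ 17 (mod 29) write x = 17 + 29t. Substituting into x ≡ 15 (mod 23) gives 29t ≡ 21 (mod 23), and since 6⁻¹ ≡ 4 (mod 23), t ≡ 15. Hence x ≡ 17 + 29·15 = 452 (mod 667).
From x ≡ 452 (mod 667) write x = 452 + 667t. Substituting into x ≡ 21 (mod 37) gives 667t ≡ 13 (mod 37), and since 1⁻¹ ≡ 1 (mod 37), t ≡ 13. Hence x ≡ 452 + 667·13 = 9123 (mod 24679).

9123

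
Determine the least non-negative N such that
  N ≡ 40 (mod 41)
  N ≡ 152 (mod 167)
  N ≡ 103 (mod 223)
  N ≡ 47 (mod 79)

Combine the congruences pairwise.
From N ≡ 40 (mod 41) write N = 40 + 41t. Substituting into N ≡ 152 (mod 167) gives 41t ≡ 112 (mod 167), and since 41⁻¹ ≡ 110 (mod 167), t ≡ 129. Hence N ≡ 40 + 41·129 = 5329 (mod 6847).
From N ≡ 5329 (mod 6847) write N = 5329 + 6847t. Substituting into N ≡ 103 (mod 223) gives 6847t ≡ 126 (mod 223), and since 157⁻¹ ≡ 125 (mod 223), t ≡ 140. Hence N ≡ 5329 + 6847·140 = 963909 (mod 1526881).
From N ≡ 963909 (mod 1526881) write N = 963909 + 1526881t. Substituting into N ≡ 47 (mod 79) gives 1526881t ≡ 17 (mod 79), and since 48⁻¹ ≡ 28 (mod 79), t ≡ 2. Hence N ≡ 963909 + 1526881·2 = 4017671 (mod 120623599).

4017671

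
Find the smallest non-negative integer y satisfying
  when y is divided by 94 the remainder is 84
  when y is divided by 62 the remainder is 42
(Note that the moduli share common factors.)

1964

gcd(94, 62) = 2 and 2 | (42 − 84), so the pair is consistent; merging gives y ≡ 1964 (mod 2914), where 2914 = lcm(94, 62).
The solution is unique modulo lcm(94, 62) = 2914.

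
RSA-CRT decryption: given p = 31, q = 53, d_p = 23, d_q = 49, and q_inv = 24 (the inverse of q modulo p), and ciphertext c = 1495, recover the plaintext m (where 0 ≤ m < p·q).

m₁ = c^(d_p) mod p: c ≡ 7 (mod 31), and 7^23 mod 31 = 10.
m₂ = c^(d_q) mod q: c ≡ 11 (mod 53), and 11^49 mod 53 = 9.
h = q_inv·(m₁ − m₂) mod p = 24·(10 − 9) mod 31 = 24.
m = m₂ + h·q = 9 + 24·53 = 1281.

1281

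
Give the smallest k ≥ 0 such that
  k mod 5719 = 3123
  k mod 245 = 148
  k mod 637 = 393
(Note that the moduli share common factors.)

gcd(5719, 245) = 7 and 7 | (148 − 3123), so the pair is consistent; merging gives k ≡ 117503 (mod 200165), where 200165 = lcm(5719, 245).
gcd(200165, 637) = 49 and 49 | (393 − 117503), so the pair is consistent; merging gives k ≡ 1118328 (mod 2602145), where 2602145 = lcm(200165, 637).
The solution is unique modulo lcm(5719, 245, 637) = 2602145.

1118328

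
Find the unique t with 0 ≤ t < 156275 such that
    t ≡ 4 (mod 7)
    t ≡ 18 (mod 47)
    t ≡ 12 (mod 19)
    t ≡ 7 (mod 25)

112207

From t ≡ 4 (mod 7) write t = 4 + 7s. Substituting into t ≡ 18 (mod 47) gives 7s ≡ 14 (mod 47), and since 7⁻¹ ≡ 27 (mod 47), s ≡ 2. Hence t ≡ 4 + 7·2 = 18 (mod 329).
From t ≡ 18 (mod 329) write t = 18 + 329s. Substituting into t ≡ 12 (mod 19) gives 329s ≡ 13 (mod 19), and since 6⁻¹ ≡ 16 (mod 19), s ≡ 18. Hence t ≡ 18 + 329·18 = 5940 (mod 6251).
From t ≡ 5940 (mod 6251) write t = 5940 + 6251s. Substituting into t ≡ 7 (mod 25) gives 6251s ≡ 17 (mod 25), and since 1⁻¹ ≡ 1 (mod 25), s ≡ 17. Hence t ≡ 5940 + 6251·17 = 112207 (mod 156275).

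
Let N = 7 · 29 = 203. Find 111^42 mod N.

Mod 7: 111 ≡ 6; since 6 | 42, by Fermat 6^42 ≡ 1 (mod 7).
Mod 29: 111 ≡ 24; by Fermat, exponent reduces to 42 mod 28 = 14; 24^14 ≡ 1 (mod 29).
Combine by CRT: x ≡ 1 (mod 7), x ≡ 1 (mod 29) ⇒ x ≡ 1 (mod 203).

1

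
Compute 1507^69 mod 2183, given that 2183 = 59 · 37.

332

Mod 59: 1507 ≡ 32; by Fermat, exponent reduces to 69 mod 58 = 11; 32^11 ≡ 37 (mod 59).
Mod 37: 1507 ≡ 27; by Fermat, exponent reduces to 69 mod 36 = 33; 27^33 ≡ 36 (mod 37).
Combine by CRT: x ≡ 37 (mod 59), x ≡ 36 (mod 37) ⇒ x ≡ 332 (mod 2183).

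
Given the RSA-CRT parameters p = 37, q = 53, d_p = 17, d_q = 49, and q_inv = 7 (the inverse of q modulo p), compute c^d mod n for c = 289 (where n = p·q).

m₁ = c^(d_p) mod p: c ≡ 30 (mod 37), and 30^17 mod 37 = 21.
m₂ = c^(d_q) mod q: c ≡ 24 (mod 53), and 24^49 mod 53 = 47.
h = q_inv·(m₁ − m₂) mod p = 7·(21 − 47) mod 37 = 3.
m = m₂ + h·q = 47 + 3·53 = 206.

206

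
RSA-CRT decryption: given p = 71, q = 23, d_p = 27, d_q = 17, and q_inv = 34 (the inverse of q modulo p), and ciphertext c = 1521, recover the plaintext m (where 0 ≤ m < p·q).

1465

m₁ = c^(d_p) mod p: c ≡ 30 (mod 71), and 30^27 mod 71 = 45.
m₂ = c^(d_q) mod q: c ≡ 3 (mod 23), and 3^17 mod 23 = 16.
h = q_inv·(m₁ − m₂) mod p = 34·(45 − 16) mod 71 = 63.
m = m₂ + h·q = 16 + 63·23 = 1465.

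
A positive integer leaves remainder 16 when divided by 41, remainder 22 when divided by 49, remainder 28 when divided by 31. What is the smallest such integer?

55735

Combine the congruences pairwise.
From t ≡ 16 (mod 41) write t = 16 + 41s. Substituting into t ≡ 22 (mod 49) gives 41s ≡ 6 (mod 49), and since 41⁻¹ ≡ 6 (mod 49), s ≡ 36. Hence t ≡ 16 + 41·36 = 1492 (mod 2009).
From t ≡ 1492 (mod 2009) write t = 1492 + 2009s. Substituting into t ≡ 28 (mod 31) gives 2009s ≡ 24 (mod 31), and since 25⁻¹ ≡ 5 (mod 31), s ≡ 27. Hence t ≡ 1492 + 2009·27 = 55735 (mod 62279).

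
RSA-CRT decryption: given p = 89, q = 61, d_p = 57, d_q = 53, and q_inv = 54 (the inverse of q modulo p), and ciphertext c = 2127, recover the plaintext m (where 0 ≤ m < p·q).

2586

m₁ = c^(d_p) mod p: c ≡ 80 (mod 89), and 80^57 mod 89 = 5.
m₂ = c^(d_q) mod q: c ≡ 53 (mod 61), and 53^53 mod 61 = 24.
h = q_inv·(m₁ − m₂) mod p = 54·(5 − 24) mod 89 = 42.
m = m₂ + h·q = 24 + 42·61 = 2586.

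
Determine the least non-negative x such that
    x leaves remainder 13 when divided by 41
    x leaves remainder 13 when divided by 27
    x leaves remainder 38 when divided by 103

The moduli are pairwise coprime; N = 41·27·103 = 114021.
N/41 = 2781; 2781 ≡ 34 (mod 41); 34·35 ≡ 1, so inverse 35.
N/27 = 4223; 4223 ≡ 11 (mod 27); 11·5 ≡ 1, so inverse 5.
N/103 = 1107; 1107 ≡ 77 (mod 103); 77·99 ≡ 1, so inverse 99.
x ≡ 13·2781·35 + 13·4223·5 + 38·1107·99 = 5704384.
5704384 mod 114021 = 3334.

3334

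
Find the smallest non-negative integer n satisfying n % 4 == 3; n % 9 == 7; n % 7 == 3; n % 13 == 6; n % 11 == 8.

32623

The moduli are pairwise coprime; M = 4·9·7·13·11 = 36036.
M/4 = 9009; 9009 ≡ 1 (mod 4), inverse 1.
M/9 = 4004; 4004 ≡ 8 (mod 9); 8·8 ≡ 1, so inverse 8.
M/7 = 5148; 5148 ≡ 3 (mod 7); 3·5 ≡ 1, so inverse 5.
M/13 = 2772; 2772 ≡ 3 (mod 13); 3·9 ≡ 1, so inverse 9.
M/11 = 3276; 3276 ≡ 9 (mod 11); 9·5 ≡ 1, so inverse 5.
n ≡ 3·9009·1 + 7·4004·8 + 3·5148·5 + 6·2772·9 + 8·3276·5 = 609199.
609199 mod 36036 = 32623.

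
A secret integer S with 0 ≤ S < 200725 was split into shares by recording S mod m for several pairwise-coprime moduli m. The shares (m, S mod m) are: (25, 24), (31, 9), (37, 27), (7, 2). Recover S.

From S ≡ 24 (mod 25) write S = 24 + 25t. Substituting into S ≡ 9 (mod 31) gives 25t ≡ 16 (mod 31), and since 25⁻¹ ≡ 5 (mod 31), t ≡ 18. Hence S ≡ 24 + 25·18 = 474 (mod 775).
From S ≡ 474 (mod 775) write S = 474 + 775t. Substituting into S ≡ 27 (mod 37) gives 775t ≡ 34 (mod 37), and since 35⁻¹ ≡ 18 (mod 37), t ≡ 20. Hence S ≡ 474 + 775·20 = 15974 (mod 28675).
From S ≡ 15974 (mod 28675) write S = 15974 + 28675t. Substituting into S ≡ 2 (mod 7) gives 28675t ≡ 2 (mod 7), and since 3⁻¹ ≡ 5 (mod 7), t ≡ 3. Hence S ≡ 15974 + 28675·3 = 101999 (mod 200725).

101999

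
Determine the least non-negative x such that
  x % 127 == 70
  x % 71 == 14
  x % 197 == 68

From x ≡ 70 (mod 127) write x = 70 + 127t. Substituting into x ≡ 14 (mod 71) gives 127t ≡ 15 (mod 71), and since 56⁻¹ ≡ 52 (mod 71), t ≡ 70. Hence x ≡ 70 + 127·70 = 8960 (mod 9017).
From x ≡ 8960 (mod 9017) write x = 8960 + 9017t. Substituting into x ≡ 68 (mod 197) gives 9017t ≡ 170 (mod 197), and since 152⁻¹ ≡ 35 (mod 197), t ≡ 40. Hence x ≡ 8960 + 9017·40 = 369640 (mod 1776349).

369640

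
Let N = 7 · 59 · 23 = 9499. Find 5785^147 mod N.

Mod 7: 5785 ≡ 3; by Fermat, exponent reduces to 147 mod 6 = 3; 3^3 ≡ 6 (mod 7).
Mod 59: 5785 ≡ 3; by Fermat, exponent reduces to 147 mod 58 = 31; 3^31 ≡ 9 (mod 59).
Mod 23: 5785 ≡ 12; by Fermat, exponent reduces to 147 mod 22 = 15; 12^15 ≡ 13 (mod 23).
Combine by CRT: x ≡ 6 (mod 7), x ≡ 9 (mod 59), x ≡ 13 (mod 23) ⇒ x ≡ 2428 (mod 9499).

2428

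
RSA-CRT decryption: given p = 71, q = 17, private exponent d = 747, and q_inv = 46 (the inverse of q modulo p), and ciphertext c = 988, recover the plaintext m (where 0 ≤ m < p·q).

416

d_p = d mod (p−1) = 747 mod 70 = 47; d_q = d mod (q−1) = 11.
m₁ = c^(d_p) mod p: c ≡ 65 (mod 71), and 65^47 mod 71 = 61.
m₂ = c^(d_q) mod q: c ≡ 2 (mod 17), and 2^11 mod 17 = 8.
h = q_inv·(m₁ − m₂) mod p = 46·(61 − 8) mod 71 = 24.
m = m₂ + h·q = 8 + 24·17 = 416.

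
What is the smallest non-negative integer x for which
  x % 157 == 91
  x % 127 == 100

Combine the congruences pairwise.
From x ≡ 91 (mod 157) write x = 91 + 157t. Substituting into x ≡ 100 (mod 127) gives 157t ≡ 9 (mod 127), and since 30⁻¹ ≡ 72 (mod 127), t ≡ 13. Hence x ≡ 91 + 157·13 = 2132 (mod 19939).

2132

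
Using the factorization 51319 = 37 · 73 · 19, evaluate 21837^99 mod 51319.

Mod 37: 21837 ≡ 7; by Fermat, exponent reduces to 99 mod 36 = 27; 7^27 ≡ 1 (mod 37).
Mod 73: 21837 ≡ 10; by Fermat, exponent reduces to 99 mod 72 = 27; 10^27 ≡ 51 (mod 73).
Mod 19: 21837 ≡ 6; by Fermat, exponent reduces to 99 mod 18 = 9; 6^9 ≡ 1 (mod 19).
Combine by CRT: x ≡ 1 (mod 37), x ≡ 51 (mod 73), x ≡ 1 (mod 19) ⇒ x ≡ 25309 (mod 51319).

25309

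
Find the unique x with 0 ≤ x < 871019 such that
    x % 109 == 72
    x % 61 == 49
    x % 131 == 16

From x ≡ 72 (mod 109) write x = 72 + 109t. Substituting into x ≡ 49 (mod 61) gives 109t ≡ 38 (mod 61), and since 48⁻¹ ≡ 14 (mod 61), t ≡ 44. Hence x ≡ 72 + 109·44 = 4868 (mod 6649).
From x ≡ 4868 (mod 6649) write x = 4868 + 6649t. Substituting into x ≡ 16 (mod 131) gives 6649t ≡ 126 (mod 131), and since 99⁻¹ ≡ 45 (mod 131), t ≡ 37. Hence x ≡ 4868 + 6649·37 = 250881 (mod 871019).

250881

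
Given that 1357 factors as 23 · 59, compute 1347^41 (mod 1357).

Mod 23: 1347 ≡ 13; by Fermat, exponent reduces to 41 mod 22 = 19; 13^19 ≡ 2 (mod 23).
Mod 59: 1347 ≡ 49; 49^41 ≡ 22 (mod 59).
Combine by CRT: x ≡ 2 (mod 23), x ≡ 22 (mod 59) ⇒ x ≡ 140 (mod 1357).

140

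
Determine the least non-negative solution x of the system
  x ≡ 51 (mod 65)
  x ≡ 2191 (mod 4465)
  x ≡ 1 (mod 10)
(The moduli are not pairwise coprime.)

73631

gcd(65, 4465) = 5 and 5 | (2191 − 51), so the pair is consistent; merging gives x ≡ 15586 (mod 58045), where 58045 = lcm(65, 4465).
gcd(58045, 10) = 5 and 5 | (1 − 15586), so the pair is consistent; merging gives x ≡ 73631 (mod 116090), where 116090 = lcm(58045, 10).
The solution is unique modulo lcm(65, 4465, 10) = 116090.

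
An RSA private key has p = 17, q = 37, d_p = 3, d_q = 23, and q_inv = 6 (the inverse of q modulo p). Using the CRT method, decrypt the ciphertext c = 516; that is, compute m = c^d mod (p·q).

m₁ = c^(d_p) mod p: c ≡ 6 (mod 17), and 6^3 mod 17 = 12.
m₂ = c^(d_q) mod q: c ≡ 35 (mod 37), and 35^23 mod 37 = 32.
h = q_inv·(m₁ − m₂) mod p = 6·(12 − 32) mod 17 = 16.
m = m₂ + h·q = 32 + 16·37 = 624.

624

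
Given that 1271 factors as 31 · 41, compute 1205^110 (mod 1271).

1

Mod 31: 1205 ≡ 27; by Fermat, exponent reduces to 110 mod 30 = 20; 27^20 ≡ 1 (mod 31).
Mod 41: 1205 ≡ 16; by Fermat, exponent reduces to 110 mod 40 = 30; 16^30 ≡ 1 (mod 41).
Combine by CRT: x ≡ 1 (mod 31), x ≡ 1 (mod 41) ⇒ x ≡ 1 (mod 1271).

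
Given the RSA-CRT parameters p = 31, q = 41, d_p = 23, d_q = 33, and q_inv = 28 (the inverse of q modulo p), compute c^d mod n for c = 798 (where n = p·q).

108

m₁ = c^(d_p) mod p: c ≡ 23 (mod 31), and 23^23 mod 31 = 15.
m₂ = c^(d_q) mod q: c ≡ 19 (mod 41), and 19^33 mod 41 = 26.
h = q_inv·(m₁ − m₂) mod p = 28·(15 − 26) mod 31 = 2.
m = m₂ + h·q = 26 + 2·41 = 108.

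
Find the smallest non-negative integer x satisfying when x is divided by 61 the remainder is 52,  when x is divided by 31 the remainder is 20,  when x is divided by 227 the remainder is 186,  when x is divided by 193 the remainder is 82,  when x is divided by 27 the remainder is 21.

Combine the congruences pairwise.
From x ≡ 52 (mod 61) write x = 52 + 61t. Substituting into x ≡ 20 (mod 31) gives 61t ≡ 30 (mod 31), and since 30⁻¹ ≡ 30 (mod 31), t ≡ 1. Hence x ≡ 52 + 61·1 = 113 (mod 1891).
From x ≡ 113 (mod 1891) write x = 113 + 1891t. Substituting into x ≡ 186 (mod 227) gives 1891t ≡ 73 (mod 227), and since 75⁻¹ ≡ 112 (mod 227), t ≡ 4. Hence x ≡ 113 + 1891·4 = 7677 (mod 429257).
From x ≡ 7677 (mod 429257) write x = 7677 + 429257t. Substituting into x ≡ 82 (mod 193) gives 429257t ≡ 125 (mod 193), and since 25⁻¹ ≡ 139 (mod 193), t ≡ 5. Hence x ≡ 7677 + 429257·5 = 2153962 (mod 82846601).
From x ≡ 2153962 (mod 82846601) write x = 2153962 + 82846601t. Substituting into x ≡ 21 (mod 27) gives 82846601t ≡ 11 (mod 27), and since 17⁻¹ ≡ 8 (mod 27), t ≡ 7. Hence x ≡ 2153962 + 82846601·7 = 582080169 (mod 2236858227).

582080169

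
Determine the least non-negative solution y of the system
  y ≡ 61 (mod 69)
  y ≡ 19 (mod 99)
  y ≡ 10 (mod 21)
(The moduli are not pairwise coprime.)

Combine the congruences pairwise.
gcd(69, 99) = 3 and 3 | (19 − 61), so the pair is consistent; merging gives y ≡ 613 (mod 2277), where 2277 = lcm(69, 99).
gcd(2277, 21) = 3 and 3 | (10 − 613), so the pair is consistent; merging gives y ≡ 7444 (mod 15939), where 15939 = lcm(2277, 21).
The solution is unique modulo lcm(69, 99, 21) = 15939.

7444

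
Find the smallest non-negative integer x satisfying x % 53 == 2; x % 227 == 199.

426

From x ≡ 2 (mod 53) write x = 2 + 53t. Substituting into x ≡ 199 (mod 227) gives 53t ≡ 197 (mod 227), and since 53⁻¹ ≡ 30 (mod 227), t ≡ 8. Hence x ≡ 2 + 53·8 = 426 (mod 12031).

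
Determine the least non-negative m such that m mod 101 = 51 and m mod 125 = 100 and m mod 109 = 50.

The moduli are pairwise coprime; N = 101·125·109 = 1376125.
N/101 = 13625; 13625 ≡ 91 (mod 101); 91·10 ≡ 1, so inverse 10.
N/125 = 11009; 11009 ≡ 9 (mod 125); 9·14 ≡ 1, so inverse 14.
N/109 = 12625; 12625 ≡ 90 (mod 109); 90·86 ≡ 1, so inverse 86.
m ≡ 51·13625·10 + 100·11009·14 + 50·12625·86 = 76648850.
76648850 mod 1376125 = 961975.

961975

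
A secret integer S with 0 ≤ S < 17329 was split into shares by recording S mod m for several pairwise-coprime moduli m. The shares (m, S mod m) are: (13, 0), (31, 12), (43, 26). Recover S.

9529

The moduli are pairwise coprime; N = 13·31·43 = 17329.
N/13 = 1333; 1333 ≡ 7 (mod 13); 7·2 ≡ 1, so inverse 2.
N/31 = 559; 559 ≡ 1 (mod 31), inverse 1.
N/43 = 403; 403 ≡ 16 (mod 43); 16·35 ≡ 1, so inverse 35.
S ≡ 0·1333·2 + 12·559·1 + 26·403·35 = 373438.
373438 mod 17329 = 9529.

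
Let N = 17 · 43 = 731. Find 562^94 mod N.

Mod 17: 562 ≡ 1; by Fermat, exponent reduces to 94 mod 16 = 14; 1^14 ≡ 1 (mod 17).
Mod 43: 562 ≡ 3; by Fermat, exponent reduces to 94 mod 42 = 10; 3^10 ≡ 10 (mod 43).
Combine by CRT: x ≡ 1 (mod 17), x ≡ 10 (mod 43) ⇒ x ≡ 698 (mod 731).

698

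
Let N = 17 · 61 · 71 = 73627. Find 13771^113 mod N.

71894

Mod 17: 13771 ≡ 1; by Fermat, exponent reduces to 113 mod 16 = 1; 1^1 ≡ 1 (mod 17).
Mod 61: 13771 ≡ 46; by Fermat, exponent reduces to 113 mod 60 = 53; 46^53 ≡ 36 (mod 61).
Mod 71: 13771 ≡ 68; by Fermat, exponent reduces to 113 mod 70 = 43; 68^43 ≡ 42 (mod 71).
Combine by CRT: x ≡ 1 (mod 17), x ≡ 36 (mod 61), x ≡ 42 (mod 71) ⇒ x ≡ 71894 (mod 73627).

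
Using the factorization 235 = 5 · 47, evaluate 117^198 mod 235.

Mod 5: 117 ≡ 2; by Fermat, exponent reduces to 198 mod 4 = 2; 2^2 ≡ 4 (mod 5).
Mod 47: 117 ≡ 23; by Fermat, exponent reduces to 198 mod 46 = 14; 23^14 ≡ 42 (mod 47).
Combine by CRT: x ≡ 4 (mod 5), x ≡ 42 (mod 47) ⇒ x ≡ 89 (mod 235).

89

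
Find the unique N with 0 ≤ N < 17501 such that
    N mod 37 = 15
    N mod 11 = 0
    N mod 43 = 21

17479

The moduli are pairwise coprime; M = 37·11·43 = 17501.
M/37 = 473; 473 ≡ 29 (mod 37); 29·23 ≡ 1, so inverse 23.
M/11 = 1591; 1591 ≡ 7 (mod 11); 7·8 ≡ 1, so inverse 8.
M/43 = 407; 407 ≡ 20 (mod 43); 20·28 ≡ 1, so inverse 28.
N ≡ 15·473·23 + 0·1591·8 + 21·407·28 = 402501.
402501 mod 17501 = 17479.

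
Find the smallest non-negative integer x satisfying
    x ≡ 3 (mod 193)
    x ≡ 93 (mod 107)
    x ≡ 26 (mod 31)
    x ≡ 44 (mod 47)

From x ≡ 3 (mod 193) write x = 3 + 193t. Substituting into x ≡ 93 (mod 107) gives 193t ≡ 90 (mod 107), and since 86⁻¹ ≡ 56 (mod 107), t ≡ 11. Hence x ≡ 3 + 193·11 = 2126 (mod 20651).
From x ≡ 2126 (mod 20651) write x = 2126 + 20651t. Substituting into x ≡ 26 (mod 31) gives 20651t ≡ 8 (mod 31), and since 5⁻¹ ≡ 25 (mod 31), t ≡ 14. Hence x ≡ 2126 + 20651·14 = 291240 (mod 640181).
From x ≡ 291240 (mod 640181) write x = 291240 + 640181t. Substituting into x ≡ 44 (mod 47) gives 640181t ≡ 16 (mod 47), and since 41⁻¹ ≡ 39 (mod 47), t ≡ 13. Hence x ≡ 291240 + 640181·13 = 8613593 (mod 30088507).

8613593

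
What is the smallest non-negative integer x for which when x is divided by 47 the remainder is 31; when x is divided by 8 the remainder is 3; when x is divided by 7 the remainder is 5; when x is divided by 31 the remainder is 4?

The moduli are pairwise coprime; N = 47·8·7·31 = 81592.
N/47 = 1736; 1736 ≡ 44 (mod 47); 44·31 ≡ 1, so inverse 31.
N/8 = 10199; 10199 ≡ 7 (mod 8); 7·7 ≡ 1, so inverse 7.
N/7 = 11656; 11656 ≡ 1 (mod 7), inverse 1.
N/31 = 2632; 2632 ≡ 28 (mod 31); 28·10 ≡ 1, so inverse 10.
x ≡ 31·1736·31 + 3·10199·7 + 5·11656·1 + 4·2632·10 = 2046035.
2046035 mod 81592 = 6235.

6235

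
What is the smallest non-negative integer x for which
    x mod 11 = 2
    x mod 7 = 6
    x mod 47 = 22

398

From x ≡ 2 (mod 11) write x = 2 + 11t. Substituting into x ≡ 6 (mod 7) gives 11t ≡ 4 (mod 7), and since 4⁻¹ ≡ 2 (mod 7), t ≡ 1. Hence x ≡ 2 + 11·1 = 13 (mod 77).
From x ≡ 13 (mod 77) write x = 13 + 77t. Substituting into x ≡ 22 (mod 47) gives 77t ≡ 9 (mod 47), and since 30⁻¹ ≡ 11 (mod 47), t ≡ 5. Hence x ≡ 13 + 77·5 = 398 (mod 3619).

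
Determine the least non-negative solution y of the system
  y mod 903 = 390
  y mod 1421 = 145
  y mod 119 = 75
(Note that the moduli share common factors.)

449181

gcd(903, 1421) = 7 and 7 | (145 − 390), so the pair is consistent; merging gives y ≡ 82563 (mod 183309), where 183309 = lcm(903, 1421).
gcd(183309, 119) = 7 and 7 | (75 − 82563), so the pair is consistent; merging gives y ≡ 449181 (mod 3116253), where 3116253 = lcm(183309, 119).
The solution is unique modulo lcm(903, 1421, 119) = 3116253.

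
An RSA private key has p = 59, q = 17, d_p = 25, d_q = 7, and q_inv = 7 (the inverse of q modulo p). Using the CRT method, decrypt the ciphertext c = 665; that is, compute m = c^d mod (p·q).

m₁ = c^(d_p) mod p: c ≡ 16 (mod 59), and 16^25 mod 59 = 9.
m₂ = c^(d_q) mod q: c ≡ 2 (mod 17), and 2^7 mod 17 = 9.
h = q_inv·(m₁ − m₂) mod p = 7·(9 − 9) mod 59 = 0.
m = m₂ + h·q = 9 + 0·17 = 9.

9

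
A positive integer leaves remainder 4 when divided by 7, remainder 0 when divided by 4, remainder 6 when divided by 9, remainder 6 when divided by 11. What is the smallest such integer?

2580

The moduli are pairwise coprime; N = 7·4·9·11 = 2772.
N/7 = 396; 396 ≡ 4 (mod 7); 4·2 ≡ 1, so inverse 2.
N/4 = 693; 693 ≡ 1 (mod 4), inverse 1.
N/9 = 308; 308 ≡ 2 (mod 9); 2·5 ≡ 1, so inverse 5.
N/11 = 252; 252 ≡ 10 (mod 11); 10·10 ≡ 1, so inverse 10.
t ≡ 4·396·2 + 0·693·1 + 6·308·5 + 6·252·10 = 27528.
27528 mod 2772 = 2580.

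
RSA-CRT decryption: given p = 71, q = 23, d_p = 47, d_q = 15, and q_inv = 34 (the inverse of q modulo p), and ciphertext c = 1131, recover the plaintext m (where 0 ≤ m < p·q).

m₁ = c^(d_p) mod p: c ≡ 66 (mod 71), and 66^47 mod 71 = 46.
m₂ = c^(d_q) mod q: c ≡ 4 (mod 23), and 4^15 mod 23 = 3.
h = q_inv·(m₁ − m₂) mod p = 34·(46 − 3) mod 71 = 42.
m = m₂ + h·q = 3 + 42·23 = 969.

969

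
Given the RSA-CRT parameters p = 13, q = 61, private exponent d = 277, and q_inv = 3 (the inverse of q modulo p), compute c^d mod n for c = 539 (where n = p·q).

331

d_p = d mod (p−1) = 277 mod 12 = 1; d_q = d mod (q−1) = 37.
m₁ = c^(d_p) mod p: c ≡ 6 (mod 13), and 6^1 mod 13 = 6.
m₂ = c^(d_q) mod q: c ≡ 51 (mod 61), and 51^37 mod 61 = 26.
h = q_inv·(m₁ − m₂) mod p = 3·(6 − 26) mod 13 = 5.
m = m₂ + h·q = 26 + 5·61 = 331.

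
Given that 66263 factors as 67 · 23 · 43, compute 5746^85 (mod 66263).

Mod 67: 5746 ≡ 51; by Fermat, exponent reduces to 85 mod 66 = 19; 51^19 ≡ 48 (mod 67).
Mod 23: 5746 ≡ 19; by Fermat, exponent reduces to 85 mod 22 = 19; 19^19 ≡ 14 (mod 23).
Mod 43: 5746 ≡ 27; by Fermat, exponent reduces to 85 mod 42 = 1; 27^1 ≡ 27 (mod 43).
Combine by CRT: x ≡ 48 (mod 67), x ≡ 14 (mod 23), x ≡ 27 (mod 43) ⇒ x ≡ 10433 (mod 66263).

10433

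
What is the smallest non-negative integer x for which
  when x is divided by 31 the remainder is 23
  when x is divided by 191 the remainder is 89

From x ≡ 23 (mod 31) write x = 23 + 31t. Substituting into x ≡ 89 (mod 191) gives 31t ≡ 66 (mod 191), and since 31⁻¹ ≡ 37 (mod 191), t ≡ 150. Hence x ≡ 23 + 31·150 = 4673 (mod 5921).

4673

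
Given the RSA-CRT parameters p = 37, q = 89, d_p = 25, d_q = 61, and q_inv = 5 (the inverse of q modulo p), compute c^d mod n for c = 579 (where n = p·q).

m₁ = c^(d_p) mod p: c ≡ 24 (mod 37), and 24^25 mod 37 = 32.
m₂ = c^(d_q) mod q: c ≡ 45 (mod 89), and 45^61 mod 89 = 32.
h = q_inv·(m₁ − m₂) mod p = 5·(32 − 32) mod 37 = 0.
m = m₂ + h·q = 32 + 0·89 = 32.

32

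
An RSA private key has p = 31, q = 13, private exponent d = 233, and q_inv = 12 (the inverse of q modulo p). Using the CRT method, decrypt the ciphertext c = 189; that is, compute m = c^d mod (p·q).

d_p = d mod (p−1) = 233 mod 30 = 23; d_q = d mod (q−1) = 5.
m₁ = c^(d_p) mod p: c ≡ 3 (mod 31), and 3^23 mod 31 = 11.
m₂ = c^(d_q) mod q: c ≡ 7 (mod 13), and 7^5 mod 13 = 11.
h = q_inv·(m₁ − m₂) mod p = 12·(11 − 11) mod 31 = 0.
m = m₂ + h·q = 11 + 0·13 = 11.

11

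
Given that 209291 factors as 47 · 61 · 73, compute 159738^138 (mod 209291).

Mod 47: 159738 ≡ 32; since 46 | 138, by Fermat 32^138 ≡ 1 (mod 47).
Mod 61: 159738 ≡ 40; by Fermat, exponent reduces to 138 mod 60 = 18; 40^18 ≡ 60 (mod 61).
Mod 73: 159738 ≡ 14; by Fermat, exponent reduces to 138 mod 72 = 66; 14^66 ≡ 70 (mod 73).
Combine by CRT: x ≡ 1 (mod 47), x ≡ 60 (mod 61), x ≡ 70 (mod 73) ⇒ x ≡ 110592 (mod 209291).

110592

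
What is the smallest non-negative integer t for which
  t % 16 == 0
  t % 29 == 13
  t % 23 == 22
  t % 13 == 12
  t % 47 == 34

The moduli are pairwise coprime; N = 16·29·23·13·47 = 6520592.
N/16 = 407537; 407537 ≡ 1 (mod 16), inverse 1.
N/29 = 224848; 224848 ≡ 11 (mod 29); 11·8 ≡ 1, so inverse 8.
N/23 = 283504; 283504 ≡ 6 (mod 23); 6·4 ≡ 1, so inverse 4.
N/13 = 501584; 501584 ≡ 5 (mod 13); 5·8 ≡ 1, so inverse 8.
N/47 = 138736; 138736 ≡ 39 (mod 47); 39·41 ≡ 1, so inverse 41.
t ≡ 0·407537·1 + 13·224848·8 + 22·283504·4 + 12·501584·8 + 34·138736·41 = 289882592.
289882592 mod 6520592 = 2976544.

2976544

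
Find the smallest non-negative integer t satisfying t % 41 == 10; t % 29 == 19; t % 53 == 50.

62166

From t ≡ 10 (mod 41) write t = 10 + 41s. Substituting into t ≡ 19 (mod 29) gives 41s ≡ 9 (mod 29), and since 12⁻¹ ≡ 17 (mod 29), s ≡ 8. Hence t ≡ 10 + 41·8 = 338 (mod 1189).
From t ≡ 338 (mod 1189) write t = 338 + 1189s. Substituting into t ≡ 50 (mod 53) gives 1189s ≡ 30 (mod 53), and since 23⁻¹ ≡ 30 (mod 53), s ≡ 52. Hence t ≡ 338 + 1189·52 = 62166 (mod 63017).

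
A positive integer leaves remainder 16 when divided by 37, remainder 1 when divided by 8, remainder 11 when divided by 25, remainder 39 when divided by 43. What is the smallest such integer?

114161

The moduli are pairwise coprime; N = 37·8·25·43 = 318200.
N/37 = 8600; 8600 ≡ 16 (mod 37); 16·7 ≡ 1, so inverse 7.
N/8 = 39775; 39775 ≡ 7 (mod 8); 7·7 ≡ 1, so inverse 7.
N/25 = 12728; 12728 ≡ 3 (mod 25); 3·17 ≡ 1, so inverse 17.
N/43 = 7400; 7400 ≡ 4 (mod 43); 4·11 ≡ 1, so inverse 11.
x ≡ 16·8600·7 + 1·39775·7 + 11·12728·17 + 39·7400·11 = 6796361.
6796361 mod 318200 = 114161.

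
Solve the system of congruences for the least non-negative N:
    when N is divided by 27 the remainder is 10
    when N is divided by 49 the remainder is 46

Combine the congruences pairwise.
From N ≡ 10 (mod 27) write N = 10 + 27t. Substituting into N ≡ 46 (mod 49) gives 27t ≡ 36 (mod 49), and since 27⁻¹ ≡ 20 (mod 49), t ≡ 34. Hence N ≡ 10 + 27·34 = 928 (mod 1323).

928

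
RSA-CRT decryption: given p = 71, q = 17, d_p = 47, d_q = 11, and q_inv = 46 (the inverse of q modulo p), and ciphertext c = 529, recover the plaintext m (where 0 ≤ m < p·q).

m₁ = c^(d_p) mod p: c ≡ 32 (mod 71), and 32^47 mod 71 = 45.
m₂ = c^(d_q) mod q: c ≡ 2 (mod 17), and 2^11 mod 17 = 8.
h = q_inv·(m₁ − m₂) mod p = 46·(45 − 8) mod 71 = 69.
m = m₂ + h·q = 8 + 69·17 = 1181.

1181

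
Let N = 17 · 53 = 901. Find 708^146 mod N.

665

Mod 17: 708 ≡ 11; by Fermat, exponent reduces to 146 mod 16 = 2; 11^2 ≡ 2 (mod 17).
Mod 53: 708 ≡ 19; by Fermat, exponent reduces to 146 mod 52 = 42; 19^42 ≡ 29 (mod 53).
Combine by CRT: x ≡ 2 (mod 17), x ≡ 29 (mod 53) ⇒ x ≡ 665 (mod 901).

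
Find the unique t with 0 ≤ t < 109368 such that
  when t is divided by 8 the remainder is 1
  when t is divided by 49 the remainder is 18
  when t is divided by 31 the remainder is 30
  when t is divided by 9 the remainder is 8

The moduli are pairwise coprime; N = 8·49·31·9 = 109368.
N/8 = 13671; 13671 ≡ 7 (mod 8); 7·7 ≡ 1, so inverse 7.
N/49 = 2232; 2232 ≡ 27 (mod 49); 27·20 ≡ 1, so inverse 20.
N/31 = 3528; 3528 ≡ 25 (mod 31); 25·5 ≡ 1, so inverse 5.
N/9 = 12152; 12152 ≡ 2 (mod 9); 2·5 ≡ 1, so inverse 5.
t ≡ 1·13671·7 + 18·2232·20 + 30·3528·5 + 8·12152·5 = 1914497.
1914497 mod 109368 = 55241.

55241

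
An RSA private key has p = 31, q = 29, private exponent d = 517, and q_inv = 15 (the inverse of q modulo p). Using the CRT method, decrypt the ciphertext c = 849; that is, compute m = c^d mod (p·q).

d_p = d mod (p−1) = 517 mod 30 = 7; d_q = d mod (q−1) = 13.
m₁ = c^(d_p) mod p: c ≡ 12 (mod 31), and 12^7 mod 31 = 24.
m₂ = c^(d_q) mod q: c ≡ 8 (mod 29), and 8^13 mod 29 = 18.
h = q_inv·(m₁ − m₂) mod p = 15·(24 − 18) mod 31 = 28.
m = m₂ + h·q = 18 + 28·29 = 830.

830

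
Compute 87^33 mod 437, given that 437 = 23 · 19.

1

Mod 23: 87 ≡ 18; by Fermat, exponent reduces to 33 mod 22 = 11; 18^11 ≡ 1 (mod 23).
Mod 19: 87 ≡ 11; by Fermat, exponent reduces to 33 mod 18 = 15; 11^15 ≡ 1 (mod 19).
Combine by CRT: x ≡ 1 (mod 23), x ≡ 1 (mod 19) ⇒ x ≡ 1 (mod 437).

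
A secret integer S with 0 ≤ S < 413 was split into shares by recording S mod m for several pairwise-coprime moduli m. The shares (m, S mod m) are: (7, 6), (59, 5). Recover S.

300

Combine the congruences pairwise.
From S ≡ 6 (mod 7) write S = 6 + 7t. Substituting into S ≡ 5 (mod 59) gives 7t ≡ 58 (mod 59), and since 7⁻¹ ≡ 17 (mod 59), t ≡ 42. Hence S ≡ 6 + 7·42 = 300 (mod 413).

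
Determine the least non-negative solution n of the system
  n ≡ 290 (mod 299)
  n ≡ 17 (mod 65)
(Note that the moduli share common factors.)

gcd(299, 65) = 13 and 13 | (17 − 290), so the pair is consistent; merging gives n ≡ 1187 (mod 1495), where 1495 = lcm(299, 65).
The solution is unique modulo lcm(299, 65) = 1495.

1187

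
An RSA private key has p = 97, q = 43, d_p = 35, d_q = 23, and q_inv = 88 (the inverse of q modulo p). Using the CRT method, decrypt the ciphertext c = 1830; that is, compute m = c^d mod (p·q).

705

m₁ = c^(d_p) mod p: c ≡ 84 (mod 97), and 84^35 mod 97 = 26.
m₂ = c^(d_q) mod q: c ≡ 24 (mod 43), and 24^23 mod 43 = 17.
h = q_inv·(m₁ − m₂) mod p = 88·(26 − 17) mod 97 = 16.
m = m₂ + h·q = 17 + 16·43 = 705.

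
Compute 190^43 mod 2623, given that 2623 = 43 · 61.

Mod 43: 190 ≡ 18; by Fermat, exponent reduces to 43 mod 42 = 1; 18^1 ≡ 18 (mod 43).
Mod 61: 190 ≡ 7; 7^43 ≡ 6 (mod 61).
Combine by CRT: x ≡ 18 (mod 43), x ≡ 6 (mod 61) ⇒ x ≡ 921 (mod 2623).

921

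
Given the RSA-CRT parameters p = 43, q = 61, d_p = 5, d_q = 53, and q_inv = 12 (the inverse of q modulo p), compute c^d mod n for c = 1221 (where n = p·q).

m₁ = c^(d_p) mod p: c ≡ 17 (mod 43), and 17^5 mod 43 = 40.
m₂ = c^(d_q) mod q: c ≡ 1 (mod 61), and 1^53 mod 61 = 1.
h = q_inv·(m₁ − m₂) mod p = 12·(40 − 1) mod 43 = 38.
m = m₂ + h·q = 1 + 38·61 = 2319.

2319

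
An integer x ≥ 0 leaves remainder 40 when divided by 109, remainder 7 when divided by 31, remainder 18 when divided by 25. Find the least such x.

53668

From x ≡ 40 (mod 109) write x = 40 + 109t. Substituting into x ≡ 7 (mod 31) gives 109t ≡ 29 (mod 31), and since 16⁻¹ ≡ 2 (mod 31), t ≡ 27. Hence x ≡ 40 + 109·27 = 2983 (mod 3379).
From x ≡ 2983 (mod 3379) write x = 2983 + 3379t. Substituting into x ≡ 18 (mod 25) gives 3379t ≡ 10 (mod 25), and since 4⁻¹ ≡ 19 (mod 25), t ≡ 15. Hence x ≡ 2983 + 3379·15 = 53668 (mod 84475).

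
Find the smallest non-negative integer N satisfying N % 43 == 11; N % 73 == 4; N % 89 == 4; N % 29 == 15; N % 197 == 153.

377651123

The moduli are pairwise coprime; M = 43·73·89·29·197 = 1596046523.
M/43 = 37117361; 37117361 ≡ 19 (mod 43); 19·34 ≡ 1, so inverse 34.
M/73 = 21863651; 21863651 ≡ 5 (mod 73); 5·44 ≡ 1, so inverse 44.
M/89 = 17933107; 17933107 ≡ 52 (mod 89); 52·12 ≡ 1, so inverse 12.
M/29 = 55036087; 55036087 ≡ 3 (mod 29); 3·10 ≡ 1, so inverse 10.
M/197 = 8101759; 8101759 ≡ 134 (mod 197); 134·25 ≡ 1, so inverse 25.
N ≡ 11·37117361·34 + 4·21863651·44 + 4·17933107·12 + 15·55036087·10 + 153·8101759·25 = 57835325951.
57835325951 mod 1596046523 = 377651123.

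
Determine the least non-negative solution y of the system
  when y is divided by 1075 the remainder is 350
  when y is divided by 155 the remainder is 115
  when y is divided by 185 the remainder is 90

775425

gcd(1075, 155) = 5 and 5 | (115 − 350), so the pair is consistent; merging gives y ≡ 8950 (mod 33325), where 33325 = lcm(1075, 155).
gcd(33325, 185) = 5 and 5 | (90 − 8950), so the pair is consistent; merging gives y ≡ 775425 (mod 1233025), where 1233025 = lcm(33325, 185).
The solution is unique modulo lcm(1075, 155, 185) = 1233025.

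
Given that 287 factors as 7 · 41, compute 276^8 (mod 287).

16

Mod 7: 276 ≡ 3; by Fermat, exponent reduces to 8 mod 6 = 2; 3^2 ≡ 2 (mod 7).
Mod 41: 276 ≡ 30; 30^8 ≡ 16 (mod 41).
Combine by CRT: x ≡ 2 (mod 7), x ≡ 16 (mod 41) ⇒ x ≡ 16 (mod 287).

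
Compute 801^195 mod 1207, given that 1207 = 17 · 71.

671

Mod 17: 801 ≡ 2; by Fermat, exponent reduces to 195 mod 16 = 3; 2^3 ≡ 8 (mod 17).
Mod 71: 801 ≡ 20; by Fermat, exponent reduces to 195 mod 70 = 55; 20^55 ≡ 32 (mod 71).
Combine by CRT: x ≡ 8 (mod 17), x ≡ 32 (mod 71) ⇒ x ≡ 671 (mod 1207).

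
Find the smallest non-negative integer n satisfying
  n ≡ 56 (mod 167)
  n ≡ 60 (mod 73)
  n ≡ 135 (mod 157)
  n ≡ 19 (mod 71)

68152422

The moduli are pairwise coprime; M = 167·73·157·71 = 135893077.
M/167 = 813731; 813731 ≡ 107 (mod 167); 107·64 ≡ 1, so inverse 64.
M/73 = 1861549; 1861549 ≡ 49 (mod 73); 49·3 ≡ 1, so inverse 3.
M/157 = 865561; 865561 ≡ 20 (mod 157); 20·55 ≡ 1, so inverse 55.
M/71 = 1913987; 1913987 ≡ 40 (mod 71); 40·16 ≡ 1, so inverse 16.
n ≡ 56·813731·64 + 60·1861549·3 + 135·865561·55 + 19·1913987·16 = 10260133197.
10260133197 mod 135893077 = 68152422.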